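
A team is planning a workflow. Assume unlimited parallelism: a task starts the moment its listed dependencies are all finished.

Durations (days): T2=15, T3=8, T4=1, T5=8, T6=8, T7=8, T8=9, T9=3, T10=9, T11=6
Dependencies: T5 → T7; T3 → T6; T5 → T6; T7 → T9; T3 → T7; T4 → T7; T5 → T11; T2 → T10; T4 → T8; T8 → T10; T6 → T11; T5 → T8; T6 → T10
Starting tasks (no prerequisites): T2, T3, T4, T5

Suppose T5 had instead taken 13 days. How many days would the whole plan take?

31

The binding path is T5→T8→T10 = 8+9+9 = 26; finish at 26 days.
Since T5 is critical, the +5 change carries straight to that chain (now 31 days).
That remains the longest chain; total 31 days.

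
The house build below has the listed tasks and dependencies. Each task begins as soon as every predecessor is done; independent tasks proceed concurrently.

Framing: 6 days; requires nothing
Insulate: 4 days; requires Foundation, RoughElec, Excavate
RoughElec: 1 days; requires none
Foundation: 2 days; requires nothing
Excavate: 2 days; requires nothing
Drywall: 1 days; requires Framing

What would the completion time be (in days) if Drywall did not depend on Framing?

6

Before: longest chain Framing→Drywall = 6+1 = 7, finish 7.
Without Framing→Drywall, Drywall's earliest start moves from 6 to 0.
The longest chain is now Excavate→Insulate = 2+4 = 6, so the job takes 6 days.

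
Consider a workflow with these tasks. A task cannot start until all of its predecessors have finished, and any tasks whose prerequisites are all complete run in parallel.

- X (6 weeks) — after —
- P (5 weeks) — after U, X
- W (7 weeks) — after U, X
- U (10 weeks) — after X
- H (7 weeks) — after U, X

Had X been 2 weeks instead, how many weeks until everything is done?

Critical path before the change: X→U→W = 6+10+7 = 23 giving 23 weeks.
Since X is critical, the -4 change carries straight to that chain (now 19 weeks).
No other chain overtakes it, so the finish is 19 weeks.

19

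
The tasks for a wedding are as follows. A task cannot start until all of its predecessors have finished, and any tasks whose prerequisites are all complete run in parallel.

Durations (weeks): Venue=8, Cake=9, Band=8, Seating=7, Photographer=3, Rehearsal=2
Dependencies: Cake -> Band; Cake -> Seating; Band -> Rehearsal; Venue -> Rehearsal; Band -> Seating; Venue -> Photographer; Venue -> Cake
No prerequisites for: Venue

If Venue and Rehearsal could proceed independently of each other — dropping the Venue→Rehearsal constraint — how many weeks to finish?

Before: longest chain Venue→Cake→Band→Seating = 8+9+8+7 = 32, finish 32.
Dropping Venue→Rehearsal doesn't change Rehearsal's earliest start (25); another predecessor still binds.
The longest chain is now Venue→Cake→Band→Seating = 8+9+8+7 = 32, so the wedding takes 32 weeks.

32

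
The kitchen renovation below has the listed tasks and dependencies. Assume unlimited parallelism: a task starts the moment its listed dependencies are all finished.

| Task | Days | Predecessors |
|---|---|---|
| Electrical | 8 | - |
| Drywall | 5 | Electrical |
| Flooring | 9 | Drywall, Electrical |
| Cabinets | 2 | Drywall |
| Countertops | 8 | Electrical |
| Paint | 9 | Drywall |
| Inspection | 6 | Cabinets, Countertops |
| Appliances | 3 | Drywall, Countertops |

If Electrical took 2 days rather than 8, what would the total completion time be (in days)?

16

Baseline: Electrical→Drywall→Flooring = 8+5+9 = 22 → 22 days.
Electrical is on the critical path; changing it to 2 makes that path 16 days.
The critical path is still Electrical→Drywall→Flooring; finish is now 16 days.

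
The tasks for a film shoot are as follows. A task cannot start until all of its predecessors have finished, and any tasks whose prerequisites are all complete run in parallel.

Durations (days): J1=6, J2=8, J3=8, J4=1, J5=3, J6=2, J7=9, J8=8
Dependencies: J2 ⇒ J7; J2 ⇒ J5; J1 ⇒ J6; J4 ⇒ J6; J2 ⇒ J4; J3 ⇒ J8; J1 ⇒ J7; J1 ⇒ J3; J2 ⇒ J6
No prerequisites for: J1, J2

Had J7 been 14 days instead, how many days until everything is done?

22

Actual critical path: J1→J3→J8 = 6+8+8 = 22 ⇒ 22 days.
J7 is off the critical path — its longest chain is 17 days, giving 5 of slack.
The critical path is still J1→J3→J8; finish is now 22 days.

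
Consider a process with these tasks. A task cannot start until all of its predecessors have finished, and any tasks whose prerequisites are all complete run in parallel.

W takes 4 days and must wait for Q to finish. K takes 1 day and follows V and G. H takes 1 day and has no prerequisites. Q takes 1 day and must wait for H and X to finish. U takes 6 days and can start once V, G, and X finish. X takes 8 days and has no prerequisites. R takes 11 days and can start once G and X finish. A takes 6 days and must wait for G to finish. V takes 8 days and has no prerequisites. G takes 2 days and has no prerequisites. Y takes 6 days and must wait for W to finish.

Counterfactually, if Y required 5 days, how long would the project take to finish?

Baseline: X→Q→W→Y = 8+1+4+6 = 19 → 19 days.
Y is on the critical path; changing it to 5 makes that path 18 days.
The binding chain switches to X→R = 8+11 = 19; finish 19 days.

19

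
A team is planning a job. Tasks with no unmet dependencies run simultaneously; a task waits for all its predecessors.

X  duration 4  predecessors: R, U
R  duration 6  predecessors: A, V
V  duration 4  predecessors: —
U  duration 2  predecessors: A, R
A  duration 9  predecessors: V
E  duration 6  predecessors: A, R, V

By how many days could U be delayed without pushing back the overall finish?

Critical path: V→A→R→U→X = 4+9+6+2+4 = 25, so the finish is 25 days.
The longest chain containing U totals 25 days.
Float = 25 − 25 = 0.

0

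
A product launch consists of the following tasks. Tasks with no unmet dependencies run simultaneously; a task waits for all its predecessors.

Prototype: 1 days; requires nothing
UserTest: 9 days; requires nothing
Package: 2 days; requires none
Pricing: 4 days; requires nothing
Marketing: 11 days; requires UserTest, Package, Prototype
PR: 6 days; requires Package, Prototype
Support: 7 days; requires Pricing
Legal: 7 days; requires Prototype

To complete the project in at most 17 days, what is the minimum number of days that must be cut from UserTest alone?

Current finish: 20 days; target: 17.
UserTest is on every critical path, so each day cut from UserTest cuts the finish by one (this holds down to a finish of 13).
Need 20 − 17 = 3 days off UserTest → UserTest becomes 6 days, finish becomes 17.

3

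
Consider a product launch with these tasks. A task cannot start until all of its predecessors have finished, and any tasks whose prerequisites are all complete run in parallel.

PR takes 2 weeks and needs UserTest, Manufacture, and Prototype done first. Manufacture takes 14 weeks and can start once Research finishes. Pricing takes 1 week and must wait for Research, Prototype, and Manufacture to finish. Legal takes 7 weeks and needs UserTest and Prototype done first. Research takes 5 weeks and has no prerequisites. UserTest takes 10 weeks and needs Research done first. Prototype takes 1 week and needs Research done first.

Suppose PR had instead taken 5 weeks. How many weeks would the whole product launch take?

Actual critical path: Research→UserTest→Legal = 5+10+7 = 22 ⇒ 22 weeks.
PR is off the critical path — its longest chain is 21 weeks, giving 1 of slack.
Now Research→Manufacture→PR = 5+14+5 = 24 is longest, so the finish becomes 24 weeks.

24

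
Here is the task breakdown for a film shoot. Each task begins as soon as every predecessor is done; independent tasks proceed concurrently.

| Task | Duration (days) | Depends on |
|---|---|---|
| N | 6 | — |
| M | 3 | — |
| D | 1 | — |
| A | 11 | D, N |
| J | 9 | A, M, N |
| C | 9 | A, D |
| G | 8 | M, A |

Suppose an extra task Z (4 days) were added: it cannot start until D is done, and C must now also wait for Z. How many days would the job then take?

26

Originally the job takes 26 days.
With Z inserted, C now waits for max(A, D, Z).
New critical path: N→A→J = 6+11+9 = 26 ⇒ 26 days.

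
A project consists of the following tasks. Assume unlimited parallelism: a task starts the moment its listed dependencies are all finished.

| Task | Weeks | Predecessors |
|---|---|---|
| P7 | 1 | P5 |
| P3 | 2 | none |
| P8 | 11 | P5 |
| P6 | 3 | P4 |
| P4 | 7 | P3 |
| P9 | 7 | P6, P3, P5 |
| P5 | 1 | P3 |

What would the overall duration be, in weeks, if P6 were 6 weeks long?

Baseline: P3→P4→P6→P9 = 2+7+3+7 = 19 → 19 weeks.
P6 is on the critical path; changing it to 6 makes that path 22 weeks.
The critical path is still P3→P4→P6→P9; finish is now 22 weeks.

22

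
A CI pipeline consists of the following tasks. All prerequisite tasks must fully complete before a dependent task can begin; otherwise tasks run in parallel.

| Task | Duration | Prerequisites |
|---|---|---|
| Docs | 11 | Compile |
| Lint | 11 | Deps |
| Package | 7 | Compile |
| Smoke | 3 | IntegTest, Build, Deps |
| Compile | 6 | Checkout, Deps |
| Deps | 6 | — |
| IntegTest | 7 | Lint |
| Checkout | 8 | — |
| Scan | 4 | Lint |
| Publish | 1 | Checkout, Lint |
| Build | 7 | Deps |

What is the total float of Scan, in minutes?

6

The longest chain is Deps→Lint→IntegTest→Smoke = 6+11+7+3 = 27; overall finish 27 minutes.
Longest path through Scan: 21 minutes (earliest finish 21, latest finish 27).
Float = 27 − 21 = 6.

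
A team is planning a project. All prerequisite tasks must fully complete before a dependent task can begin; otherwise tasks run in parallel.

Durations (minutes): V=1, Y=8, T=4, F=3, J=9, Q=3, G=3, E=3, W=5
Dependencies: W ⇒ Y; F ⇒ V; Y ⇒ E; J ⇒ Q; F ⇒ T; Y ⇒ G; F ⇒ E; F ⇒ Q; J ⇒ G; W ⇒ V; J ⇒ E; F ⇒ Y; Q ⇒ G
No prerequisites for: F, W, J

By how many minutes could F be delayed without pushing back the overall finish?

The longest chain is W→Y→E = 5+8+3 = 16; overall finish 16 minutes.
Longest path through F: 14 minutes (earliest finish 3, latest finish 5).
Slack of F = 2 − 0 = 2 minutes.

2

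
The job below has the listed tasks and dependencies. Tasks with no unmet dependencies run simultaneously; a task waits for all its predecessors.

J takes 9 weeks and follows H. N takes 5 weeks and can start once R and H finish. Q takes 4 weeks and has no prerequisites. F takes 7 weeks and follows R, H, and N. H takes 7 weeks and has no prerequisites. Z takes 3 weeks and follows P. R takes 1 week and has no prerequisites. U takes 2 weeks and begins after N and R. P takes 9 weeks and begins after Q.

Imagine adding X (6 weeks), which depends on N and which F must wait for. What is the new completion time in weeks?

Originally the job takes 19 weeks.
With X inserted, F now waits for max(R, H, N, X).
New critical path: H→N→X→F = 7+5+6+7 = 25 ⇒ 25 weeks.

25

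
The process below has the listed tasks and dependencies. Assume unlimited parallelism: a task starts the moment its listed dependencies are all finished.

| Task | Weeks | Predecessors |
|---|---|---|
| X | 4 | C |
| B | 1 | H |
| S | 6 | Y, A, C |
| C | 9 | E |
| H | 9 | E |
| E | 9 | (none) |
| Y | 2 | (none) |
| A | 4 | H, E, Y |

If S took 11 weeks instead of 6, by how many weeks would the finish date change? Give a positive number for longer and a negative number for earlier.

5

Baseline: E→H→A→S = 9+9+4+6 = 28 → 28 weeks.
S is on the critical path; changing it to 11 makes that path 33 weeks.
No other chain overtakes it, so the finish is 33 weeks.
Change in finish: 33 − 28 = +5 weeks.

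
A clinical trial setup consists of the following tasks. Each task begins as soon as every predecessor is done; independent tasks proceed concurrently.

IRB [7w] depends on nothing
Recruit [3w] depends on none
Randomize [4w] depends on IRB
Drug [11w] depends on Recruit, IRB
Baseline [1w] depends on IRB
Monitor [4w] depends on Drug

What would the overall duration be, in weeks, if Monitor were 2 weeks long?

Critical path before the change: IRB→Drug→Monitor = 7+11+4 = 22 giving 22 weeks.
Monitor is on the critical path; changing it to 2 makes that path 20 weeks.
No other chain overtakes it, so the finish is 20 weeks.

20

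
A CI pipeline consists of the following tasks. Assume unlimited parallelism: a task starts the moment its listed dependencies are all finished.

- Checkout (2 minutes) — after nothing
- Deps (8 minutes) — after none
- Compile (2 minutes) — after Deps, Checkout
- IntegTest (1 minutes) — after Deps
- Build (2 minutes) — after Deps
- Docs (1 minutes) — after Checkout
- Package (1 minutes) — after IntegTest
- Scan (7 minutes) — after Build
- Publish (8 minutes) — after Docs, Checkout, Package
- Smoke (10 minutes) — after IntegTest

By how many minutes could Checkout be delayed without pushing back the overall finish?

8

Critical path: Deps→IntegTest→Smoke = 8+1+10 = 19, so the finish is 19 minutes.
The longest chain containing Checkout totals 11 minutes.
Float = 19 − 11 = 8.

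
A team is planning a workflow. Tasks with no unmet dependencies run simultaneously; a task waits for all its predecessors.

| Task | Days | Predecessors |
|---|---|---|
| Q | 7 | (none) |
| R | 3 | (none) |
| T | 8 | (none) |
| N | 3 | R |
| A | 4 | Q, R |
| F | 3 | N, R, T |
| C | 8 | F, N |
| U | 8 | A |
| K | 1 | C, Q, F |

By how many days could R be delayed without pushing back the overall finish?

2

T→F→C→K = 8+3+8+1 = 20 sets the makespan at 20 days.
Longest path through R: 18 days (earliest finish 3, latest finish 5).
So R can slip 5 − 3 = 2 days.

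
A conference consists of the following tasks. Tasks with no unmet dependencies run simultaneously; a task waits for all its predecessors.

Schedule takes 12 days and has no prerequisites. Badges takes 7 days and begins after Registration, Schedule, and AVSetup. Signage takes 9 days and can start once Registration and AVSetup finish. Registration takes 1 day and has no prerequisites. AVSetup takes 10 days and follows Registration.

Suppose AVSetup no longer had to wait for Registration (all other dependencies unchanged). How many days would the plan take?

Before: longest chain Registration→AVSetup→Signage = 1+10+9 = 20, finish 20.
Without Registration→AVSetup, AVSetup's earliest start moves from 1 to 0.
After: Schedule→Badges = 12+7 = 19 → 19 days.

19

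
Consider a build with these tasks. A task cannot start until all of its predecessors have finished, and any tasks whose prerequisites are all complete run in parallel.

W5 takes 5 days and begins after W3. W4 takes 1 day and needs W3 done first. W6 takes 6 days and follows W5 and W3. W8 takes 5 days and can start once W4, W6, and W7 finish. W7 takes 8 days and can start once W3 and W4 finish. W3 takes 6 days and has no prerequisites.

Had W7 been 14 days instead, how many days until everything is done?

Baseline: W3→W5→W6→W8 = 6+5+6+5 = 22 → 22 days.
W7 is off the critical path — its longest chain is 20 days, giving 2 of slack.
New critical path: W3→W4→W7→W8 = 6+1+14+5 = 26 ⇒ 26 days.

26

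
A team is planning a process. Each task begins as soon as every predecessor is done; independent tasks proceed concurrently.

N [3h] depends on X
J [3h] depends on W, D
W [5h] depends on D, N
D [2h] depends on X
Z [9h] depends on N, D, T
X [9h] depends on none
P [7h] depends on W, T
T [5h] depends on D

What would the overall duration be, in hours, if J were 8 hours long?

25

The binding path is X→D→T→Z = 9+2+5+9 = 25; finish at 25 hours.
J has 5 hours of float (longest path through it is 20).
Now X→N→W→J = 9+3+5+8 = 25 is longest, so the finish becomes 25 hours.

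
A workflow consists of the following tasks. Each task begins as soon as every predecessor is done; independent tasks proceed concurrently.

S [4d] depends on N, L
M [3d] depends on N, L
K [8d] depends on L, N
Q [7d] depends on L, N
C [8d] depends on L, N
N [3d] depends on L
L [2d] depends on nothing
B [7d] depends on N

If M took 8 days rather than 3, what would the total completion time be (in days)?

13

As given, the longest chain is L→N→C = 2+3+8 = 13, so the finish is 13 days.
The longest path through M is only 8 days, so M has float 5.
New critical path: L→N→M = 2+3+8 = 13 ⇒ 13 days.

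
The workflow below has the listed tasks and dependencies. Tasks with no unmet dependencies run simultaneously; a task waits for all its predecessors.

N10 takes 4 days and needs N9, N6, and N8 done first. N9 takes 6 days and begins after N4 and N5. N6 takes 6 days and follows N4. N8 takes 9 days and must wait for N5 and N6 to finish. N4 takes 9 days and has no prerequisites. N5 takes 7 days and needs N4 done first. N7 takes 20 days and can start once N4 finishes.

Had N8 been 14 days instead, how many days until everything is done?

34

Baseline: N4→N5→N8→N10 = 9+7+9+4 = 29 → 29 days.
N8 lies on that path, so at 14 days the path becomes 34 days.
The critical path is still N4→N5→N8→N10; finish is now 34 days.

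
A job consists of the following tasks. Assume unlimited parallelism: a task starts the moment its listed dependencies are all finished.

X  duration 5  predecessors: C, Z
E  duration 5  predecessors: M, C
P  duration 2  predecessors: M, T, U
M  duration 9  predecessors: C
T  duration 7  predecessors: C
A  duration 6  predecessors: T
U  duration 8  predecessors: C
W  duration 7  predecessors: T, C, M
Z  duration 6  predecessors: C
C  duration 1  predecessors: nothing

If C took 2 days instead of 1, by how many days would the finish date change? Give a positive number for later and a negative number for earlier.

1

As given, the longest chain is C→M→W = 1+9+7 = 17, so the finish is 17 days.
C lies on that path, so at 2 days the path becomes 18 days.
That remains the longest chain; total 18 days.
Change in finish: 18 − 17 = +1 days.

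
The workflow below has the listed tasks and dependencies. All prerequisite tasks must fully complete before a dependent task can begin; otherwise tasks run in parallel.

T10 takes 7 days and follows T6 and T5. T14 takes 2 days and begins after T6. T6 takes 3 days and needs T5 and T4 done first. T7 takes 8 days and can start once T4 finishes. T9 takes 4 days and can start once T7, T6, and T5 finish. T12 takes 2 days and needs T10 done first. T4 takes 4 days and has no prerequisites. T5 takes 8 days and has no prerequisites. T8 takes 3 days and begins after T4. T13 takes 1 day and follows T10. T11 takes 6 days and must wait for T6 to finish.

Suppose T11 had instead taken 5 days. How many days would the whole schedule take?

20

Baseline: T5→T6→T10→T12 = 8+3+7+2 = 20 → 20 days.
T11 has 3 days of float (longest path through it is 17).
The critical path is still T5→T6→T10→T12; finish is now 20 days.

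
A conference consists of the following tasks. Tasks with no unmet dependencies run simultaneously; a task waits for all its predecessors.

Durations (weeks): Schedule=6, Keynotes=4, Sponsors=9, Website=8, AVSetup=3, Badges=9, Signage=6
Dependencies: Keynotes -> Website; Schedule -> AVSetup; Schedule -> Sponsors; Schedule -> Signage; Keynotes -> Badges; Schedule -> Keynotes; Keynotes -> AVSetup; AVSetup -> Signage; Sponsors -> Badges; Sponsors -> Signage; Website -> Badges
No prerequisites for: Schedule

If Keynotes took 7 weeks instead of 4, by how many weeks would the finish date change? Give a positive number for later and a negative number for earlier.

Critical path before the change: Schedule→Keynotes→Website→Badges = 6+4+8+9 = 27 giving 27 weeks.
Keynotes is on the critical path; changing it to 7 makes that path 30 weeks.
No other chain overtakes it, so the finish is 30 weeks.
Change in finish: 30 − 27 = +3 weeks.

3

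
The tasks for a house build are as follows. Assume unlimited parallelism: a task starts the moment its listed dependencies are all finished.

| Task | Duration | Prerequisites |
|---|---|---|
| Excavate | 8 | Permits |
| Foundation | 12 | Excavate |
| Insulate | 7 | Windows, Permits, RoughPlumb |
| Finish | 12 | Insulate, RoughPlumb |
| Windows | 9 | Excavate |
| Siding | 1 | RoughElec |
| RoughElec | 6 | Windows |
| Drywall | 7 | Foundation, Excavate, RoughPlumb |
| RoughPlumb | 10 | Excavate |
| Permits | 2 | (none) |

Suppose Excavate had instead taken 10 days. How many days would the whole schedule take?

41

As given, the longest chain is Permits→Excavate→RoughPlumb→Insulate→Finish = 2+8+10+7+12 = 39, so the finish is 39 days.
Excavate is on the critical path; changing it to 10 makes that path 41 days.
That remains the longest chain; total 41 days.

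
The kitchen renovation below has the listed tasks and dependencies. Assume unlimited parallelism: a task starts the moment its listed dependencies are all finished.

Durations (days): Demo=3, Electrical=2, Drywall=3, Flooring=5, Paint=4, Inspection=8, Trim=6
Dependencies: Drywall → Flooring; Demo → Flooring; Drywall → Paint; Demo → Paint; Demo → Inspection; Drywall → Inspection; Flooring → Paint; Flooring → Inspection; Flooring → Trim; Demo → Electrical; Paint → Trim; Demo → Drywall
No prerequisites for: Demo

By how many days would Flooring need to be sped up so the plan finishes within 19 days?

2

Current finish: 21 days; target: 19.
Flooring is on every critical path, so each day cut from Flooring cuts the finish by one (this holds down to a finish of 17).
Need 21 − 19 = 2 days off Flooring → Flooring becomes 3 days, finish becomes 19.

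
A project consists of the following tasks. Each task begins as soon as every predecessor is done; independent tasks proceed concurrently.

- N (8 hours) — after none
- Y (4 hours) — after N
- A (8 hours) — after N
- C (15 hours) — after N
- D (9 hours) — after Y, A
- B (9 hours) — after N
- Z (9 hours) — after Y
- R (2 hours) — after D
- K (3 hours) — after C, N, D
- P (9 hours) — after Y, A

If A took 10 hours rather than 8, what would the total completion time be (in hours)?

30

Baseline: N→A→D→K = 8+8+9+3 = 28 → 28 hours.
Since A is critical, the +2 change carries straight to that chain (now 30 hours).
That remains the longest chain; total 30 hours.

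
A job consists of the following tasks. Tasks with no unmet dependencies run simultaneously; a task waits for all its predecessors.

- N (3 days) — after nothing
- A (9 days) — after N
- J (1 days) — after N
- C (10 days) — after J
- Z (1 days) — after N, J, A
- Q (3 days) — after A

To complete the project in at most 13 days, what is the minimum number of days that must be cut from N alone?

Current finish: 15 days; target: 13.
N is on every critical path, so each day cut from N cuts the finish by one (this holds down to a finish of 13).
Need 15 − 13 = 2 days off N → N becomes 1 day, finish becomes 13.

2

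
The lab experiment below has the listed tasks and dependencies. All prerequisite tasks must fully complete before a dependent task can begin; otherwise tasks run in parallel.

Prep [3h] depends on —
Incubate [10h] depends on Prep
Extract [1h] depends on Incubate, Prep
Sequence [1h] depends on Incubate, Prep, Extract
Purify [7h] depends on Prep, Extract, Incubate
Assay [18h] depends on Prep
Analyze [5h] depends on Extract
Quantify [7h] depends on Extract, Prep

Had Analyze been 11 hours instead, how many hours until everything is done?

25

Critical path before the change: Prep→Incubate→Extract→Purify = 3+10+1+7 = 21 giving 21 hours.
Analyze has 2 hours of float (longest path through it is 19).
Now Prep→Incubate→Extract→Analyze = 3+10+1+11 = 25 is longest, so the finish becomes 25 hours.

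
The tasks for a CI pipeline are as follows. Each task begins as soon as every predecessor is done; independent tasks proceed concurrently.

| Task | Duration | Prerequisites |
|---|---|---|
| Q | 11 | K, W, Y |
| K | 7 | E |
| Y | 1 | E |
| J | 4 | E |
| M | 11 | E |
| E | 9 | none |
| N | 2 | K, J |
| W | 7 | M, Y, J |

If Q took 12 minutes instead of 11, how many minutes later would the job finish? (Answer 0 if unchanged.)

Critical path before the change: E→M→W→Q = 9+11+7+11 = 38 giving 38 minutes.
Q lies on that path, so at 12 minutes the path becomes 39 minutes.
No other chain overtakes it, so the finish is 39 minutes.
Change in finish: 39 − 38 = +1 minutes.

1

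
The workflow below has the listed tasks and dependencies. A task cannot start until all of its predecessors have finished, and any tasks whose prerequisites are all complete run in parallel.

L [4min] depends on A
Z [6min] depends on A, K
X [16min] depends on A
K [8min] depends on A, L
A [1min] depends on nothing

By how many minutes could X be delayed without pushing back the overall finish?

A→L→K→Z = 1+4+8+6 = 19 sets the makespan at 19 minutes.
The longest chain containing X totals 17 minutes.
So X can slip 19 − 17 = 2 minutes.

2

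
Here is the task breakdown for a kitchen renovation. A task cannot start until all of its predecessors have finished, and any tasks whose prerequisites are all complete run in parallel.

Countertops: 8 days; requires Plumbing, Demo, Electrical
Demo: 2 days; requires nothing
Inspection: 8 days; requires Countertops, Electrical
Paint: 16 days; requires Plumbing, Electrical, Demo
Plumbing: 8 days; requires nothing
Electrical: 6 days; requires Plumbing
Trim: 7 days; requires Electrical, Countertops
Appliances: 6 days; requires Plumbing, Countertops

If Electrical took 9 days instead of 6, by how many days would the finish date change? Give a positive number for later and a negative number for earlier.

3

Critical path before the change: Plumbing→Electrical→Countertops→Inspection = 8+6+8+8 = 30 giving 30 days.
Electrical is on the critical path; changing it to 9 makes that path 33 days.
That remains the longest chain; total 33 days.
Change in finish: 33 − 30 = +3 days.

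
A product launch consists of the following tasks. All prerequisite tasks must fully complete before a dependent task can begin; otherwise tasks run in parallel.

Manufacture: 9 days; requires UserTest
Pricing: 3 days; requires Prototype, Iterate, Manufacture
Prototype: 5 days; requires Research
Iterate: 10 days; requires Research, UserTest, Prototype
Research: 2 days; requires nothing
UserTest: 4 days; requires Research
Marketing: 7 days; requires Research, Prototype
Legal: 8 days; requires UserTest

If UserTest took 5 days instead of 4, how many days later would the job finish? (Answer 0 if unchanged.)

Critical path before the change: Research→Prototype→Iterate→Pricing = 2+5+10+3 = 20 giving 20 days.
UserTest is off the critical path — its longest chain is 19 days, giving 1 of slack.
The critical path is still Research→Prototype→Iterate→Pricing; finish is now 20 days.
Change in finish: 20 − 20 = +0 days.

0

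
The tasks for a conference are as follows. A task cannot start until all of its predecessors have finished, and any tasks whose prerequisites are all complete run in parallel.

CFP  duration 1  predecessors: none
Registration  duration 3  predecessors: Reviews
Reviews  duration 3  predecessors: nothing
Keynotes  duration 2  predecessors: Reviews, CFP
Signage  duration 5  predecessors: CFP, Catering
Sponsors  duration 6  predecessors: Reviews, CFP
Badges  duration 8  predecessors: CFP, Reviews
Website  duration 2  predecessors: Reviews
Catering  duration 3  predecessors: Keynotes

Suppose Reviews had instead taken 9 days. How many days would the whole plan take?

Actual critical path: Reviews→Keynotes→Catering→Signage = 3+2+3+5 = 13 ⇒ 13 days.
Reviews is on the critical path; changing it to 9 makes that path 19 days.
That remains the longest chain; total 19 days.

19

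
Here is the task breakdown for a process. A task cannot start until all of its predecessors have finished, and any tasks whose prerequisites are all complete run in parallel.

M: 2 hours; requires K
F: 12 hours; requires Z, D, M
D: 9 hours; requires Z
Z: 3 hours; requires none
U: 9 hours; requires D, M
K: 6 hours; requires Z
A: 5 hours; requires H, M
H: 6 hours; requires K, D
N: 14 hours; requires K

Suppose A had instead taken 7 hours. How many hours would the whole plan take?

25

Critical path before the change: Z→D→F = 3+9+12 = 24 giving 24 hours.
A is off the critical path — its longest chain is 23 hours, giving 1 of slack.
The binding chain switches to Z→D→H→A = 3+9+6+7 = 25; finish 25 hours.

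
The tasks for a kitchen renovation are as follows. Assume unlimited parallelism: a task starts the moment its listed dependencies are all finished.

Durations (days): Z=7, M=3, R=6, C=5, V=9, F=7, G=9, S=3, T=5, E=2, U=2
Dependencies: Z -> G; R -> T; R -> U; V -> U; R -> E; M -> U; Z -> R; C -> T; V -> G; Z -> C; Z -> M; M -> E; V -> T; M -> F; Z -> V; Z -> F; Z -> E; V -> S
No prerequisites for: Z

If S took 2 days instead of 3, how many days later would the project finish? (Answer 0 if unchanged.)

Critical path before the change: Z→V→G = 7+9+9 = 25 giving 25 days.
The longest path through S is only 19 days, so S has float 6.
The critical path is still Z→V→G; finish is now 25 days.
Change in finish: 25 − 25 = +0 days.

0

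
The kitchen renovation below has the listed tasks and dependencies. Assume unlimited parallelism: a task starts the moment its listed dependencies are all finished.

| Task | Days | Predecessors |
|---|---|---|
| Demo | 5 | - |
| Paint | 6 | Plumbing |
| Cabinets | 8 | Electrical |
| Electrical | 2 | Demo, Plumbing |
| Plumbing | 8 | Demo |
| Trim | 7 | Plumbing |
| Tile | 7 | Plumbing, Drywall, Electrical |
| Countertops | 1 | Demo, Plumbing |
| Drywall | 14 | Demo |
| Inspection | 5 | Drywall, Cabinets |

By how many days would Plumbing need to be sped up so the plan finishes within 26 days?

Current finish: 28 days; target: 26.
Plumbing is on every critical path, so each day cut from Plumbing cuts the finish by one (this holds down to a finish of 26).
Need 28 − 26 = 2 days off Plumbing → Plumbing becomes 6 days, finish becomes 26.

2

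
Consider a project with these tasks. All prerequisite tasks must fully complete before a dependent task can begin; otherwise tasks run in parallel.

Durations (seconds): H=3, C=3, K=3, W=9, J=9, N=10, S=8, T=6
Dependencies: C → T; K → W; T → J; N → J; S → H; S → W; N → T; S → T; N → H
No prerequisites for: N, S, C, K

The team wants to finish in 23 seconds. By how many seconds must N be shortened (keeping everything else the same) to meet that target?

2

Current finish: 25 seconds; target: 23.
N is on every critical path, so each second cut from N cuts the finish by one (this holds down to a finish of 23).
Need 25 − 23 = 2 seconds off N → N becomes 8 seconds, finish becomes 23.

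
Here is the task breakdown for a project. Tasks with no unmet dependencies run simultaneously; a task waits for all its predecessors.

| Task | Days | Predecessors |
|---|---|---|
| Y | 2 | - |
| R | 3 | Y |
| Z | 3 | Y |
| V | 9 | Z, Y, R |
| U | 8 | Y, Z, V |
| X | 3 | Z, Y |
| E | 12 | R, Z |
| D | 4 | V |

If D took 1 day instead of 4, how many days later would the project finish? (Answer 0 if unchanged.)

0

Critical path before the change: Y→R→V→U = 2+3+9+8 = 22 giving 22 days.
The longest path through D is only 18 days, so D has float 4.
That remains the longest chain; total 22 days.
Change in finish: 22 − 22 = +0 days.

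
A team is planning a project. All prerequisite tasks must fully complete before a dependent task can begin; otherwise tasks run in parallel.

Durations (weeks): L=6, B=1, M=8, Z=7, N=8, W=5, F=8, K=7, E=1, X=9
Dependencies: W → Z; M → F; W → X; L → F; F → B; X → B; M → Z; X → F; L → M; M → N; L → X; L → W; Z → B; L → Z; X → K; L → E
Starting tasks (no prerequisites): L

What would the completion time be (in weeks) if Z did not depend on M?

29

With the dependency in place, L→W→X→F→B = 6+5+9+8+1 = 29 sets the finish at 29 weeks.
Without M→Z, Z's earliest start moves from 14 to 11.
The longest chain is now L→W→X→F→B = 6+5+9+8+1 = 29, so the job takes 29 weeks.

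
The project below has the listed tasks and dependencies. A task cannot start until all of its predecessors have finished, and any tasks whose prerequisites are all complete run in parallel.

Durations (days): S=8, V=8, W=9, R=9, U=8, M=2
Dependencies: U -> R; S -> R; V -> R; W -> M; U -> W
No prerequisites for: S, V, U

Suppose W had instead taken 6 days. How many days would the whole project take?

17

As given, the longest chain is U→W→M = 8+9+2 = 19, so the finish is 19 days.
Since W is critical, the -3 change carries straight to that chain (now 16 days).
The binding chain switches to S→R = 8+9 = 17; finish 17 days.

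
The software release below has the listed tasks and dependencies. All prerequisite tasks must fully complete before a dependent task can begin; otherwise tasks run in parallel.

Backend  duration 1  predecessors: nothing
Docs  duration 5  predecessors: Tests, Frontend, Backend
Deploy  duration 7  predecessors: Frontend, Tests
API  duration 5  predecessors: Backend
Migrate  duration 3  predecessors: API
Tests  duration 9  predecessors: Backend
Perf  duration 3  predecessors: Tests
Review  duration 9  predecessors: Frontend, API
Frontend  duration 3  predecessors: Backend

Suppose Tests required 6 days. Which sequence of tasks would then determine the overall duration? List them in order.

Backend, API, Review

As given, the longest chain is Backend→Tests→Deploy = 1+9+7 = 17, so the finish is 17 days.
Since Tests is critical, the -3 change carries straight to that chain (now 14 days).
The binding chain switches to Backend→API→Review = 1+5+9 = 15; finish 15 days.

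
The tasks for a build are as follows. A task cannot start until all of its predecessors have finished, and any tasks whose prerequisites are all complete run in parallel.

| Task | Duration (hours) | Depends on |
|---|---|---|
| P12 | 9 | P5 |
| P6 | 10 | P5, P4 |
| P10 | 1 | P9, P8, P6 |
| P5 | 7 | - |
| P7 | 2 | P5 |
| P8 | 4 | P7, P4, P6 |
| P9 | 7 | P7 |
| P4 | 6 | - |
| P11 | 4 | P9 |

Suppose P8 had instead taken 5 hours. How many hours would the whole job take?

23

The binding path is P5→P6→P8→P10 = 7+10+4+1 = 22; finish at 22 hours.
P8 is on the critical path; changing it to 5 makes that path 23 hours.
No other chain overtakes it, so the finish is 23 hours.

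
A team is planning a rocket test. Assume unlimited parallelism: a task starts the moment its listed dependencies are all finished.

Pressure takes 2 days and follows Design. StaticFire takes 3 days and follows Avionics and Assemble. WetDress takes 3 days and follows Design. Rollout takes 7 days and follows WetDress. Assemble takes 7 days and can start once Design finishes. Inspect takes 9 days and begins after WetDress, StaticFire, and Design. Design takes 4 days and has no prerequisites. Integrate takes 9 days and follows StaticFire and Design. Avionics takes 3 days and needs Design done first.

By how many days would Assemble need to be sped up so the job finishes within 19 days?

Current finish: 23 days; target: 19.
Assemble is on every critical path, so each day cut from Assemble cuts the finish by one (this holds down to a finish of 19).
Need 23 − 19 = 4 days off Assemble → Assemble becomes 3 days, finish becomes 19.

4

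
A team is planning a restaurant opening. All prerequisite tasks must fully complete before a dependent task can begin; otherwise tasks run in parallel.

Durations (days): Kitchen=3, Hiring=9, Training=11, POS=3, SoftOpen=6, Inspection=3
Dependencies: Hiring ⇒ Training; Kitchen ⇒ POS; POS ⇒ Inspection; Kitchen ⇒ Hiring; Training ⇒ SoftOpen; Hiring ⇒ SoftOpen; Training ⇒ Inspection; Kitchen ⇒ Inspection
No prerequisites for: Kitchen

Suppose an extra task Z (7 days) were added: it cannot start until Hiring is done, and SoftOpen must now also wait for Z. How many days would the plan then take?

29

Originally the plan takes 29 days.
With Z inserted, SoftOpen now waits for max(Training, Hiring, Z).
New critical path: Kitchen→Hiring→Training→SoftOpen = 3+9+11+6 = 29 ⇒ 29 days.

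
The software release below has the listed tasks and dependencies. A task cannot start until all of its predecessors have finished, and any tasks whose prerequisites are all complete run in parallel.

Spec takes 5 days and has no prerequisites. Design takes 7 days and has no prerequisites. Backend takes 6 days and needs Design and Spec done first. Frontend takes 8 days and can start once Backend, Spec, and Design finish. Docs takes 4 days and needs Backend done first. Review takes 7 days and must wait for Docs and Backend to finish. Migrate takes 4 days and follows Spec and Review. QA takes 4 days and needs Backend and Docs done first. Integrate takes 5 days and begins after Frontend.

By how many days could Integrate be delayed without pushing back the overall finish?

Critical path: Design→Backend→Docs→Review→Migrate = 7+6+4+7+4 = 28, so the finish is 28 days.
The longest chain containing Integrate totals 26 days.
So Integrate can slip 28 − 26 = 2 days.

2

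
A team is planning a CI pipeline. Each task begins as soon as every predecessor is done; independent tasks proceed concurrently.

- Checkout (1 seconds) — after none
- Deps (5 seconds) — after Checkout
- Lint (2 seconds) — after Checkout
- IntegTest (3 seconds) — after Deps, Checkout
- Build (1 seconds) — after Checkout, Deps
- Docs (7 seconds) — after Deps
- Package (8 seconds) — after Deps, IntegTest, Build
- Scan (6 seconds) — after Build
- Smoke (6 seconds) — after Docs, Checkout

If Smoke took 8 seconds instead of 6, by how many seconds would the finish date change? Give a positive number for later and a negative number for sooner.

2

As given, the longest chain is Checkout→Deps→Docs→Smoke = 1+5+7+6 = 19, so the finish is 19 seconds.
Smoke is on the critical path; changing it to 8 makes that path 21 seconds.
The critical path is still Checkout→Deps→Docs→Smoke; finish is now 21 seconds.
Change in finish: 21 − 19 = +2 seconds.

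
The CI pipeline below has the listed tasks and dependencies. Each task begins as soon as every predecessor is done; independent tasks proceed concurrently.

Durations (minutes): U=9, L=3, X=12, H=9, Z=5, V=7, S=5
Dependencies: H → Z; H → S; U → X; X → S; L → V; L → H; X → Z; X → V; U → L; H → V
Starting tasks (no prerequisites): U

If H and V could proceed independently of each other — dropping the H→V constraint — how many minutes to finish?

28

Original critical path: U→L→H→V = 9+3+9+7 = 28 ⇒ 28 minutes.
Dropping H→V doesn't change V's earliest start (21); another predecessor still binds.
The longest chain is now U→X→V = 9+12+7 = 28, so the schedule takes 28 minutes.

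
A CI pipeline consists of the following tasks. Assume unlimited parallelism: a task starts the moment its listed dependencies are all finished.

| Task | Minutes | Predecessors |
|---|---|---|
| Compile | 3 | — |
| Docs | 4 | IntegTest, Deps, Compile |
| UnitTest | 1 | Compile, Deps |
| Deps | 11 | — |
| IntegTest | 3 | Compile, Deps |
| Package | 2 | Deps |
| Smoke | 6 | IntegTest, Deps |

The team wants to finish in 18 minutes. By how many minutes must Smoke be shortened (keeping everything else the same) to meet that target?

2

Current finish: 20 minutes; target: 18.
Smoke is on every critical path, so each minute cut from Smoke cuts the finish by one (this holds down to a finish of 18).
Need 20 − 18 = 2 minutes off Smoke → Smoke becomes 4 minutes, finish becomes 18.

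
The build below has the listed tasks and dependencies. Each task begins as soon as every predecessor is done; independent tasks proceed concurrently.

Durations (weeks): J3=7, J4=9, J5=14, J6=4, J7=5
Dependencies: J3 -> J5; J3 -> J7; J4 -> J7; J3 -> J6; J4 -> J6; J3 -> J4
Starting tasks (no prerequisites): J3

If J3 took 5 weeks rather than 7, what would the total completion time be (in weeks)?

19

Critical path before the change: J3→J4→J7 = 7+9+5 = 21 giving 21 weeks.
J3 lies on that path, so at 5 weeks the path becomes 19 weeks.
No other chain overtakes it, so the finish is 19 weeks.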